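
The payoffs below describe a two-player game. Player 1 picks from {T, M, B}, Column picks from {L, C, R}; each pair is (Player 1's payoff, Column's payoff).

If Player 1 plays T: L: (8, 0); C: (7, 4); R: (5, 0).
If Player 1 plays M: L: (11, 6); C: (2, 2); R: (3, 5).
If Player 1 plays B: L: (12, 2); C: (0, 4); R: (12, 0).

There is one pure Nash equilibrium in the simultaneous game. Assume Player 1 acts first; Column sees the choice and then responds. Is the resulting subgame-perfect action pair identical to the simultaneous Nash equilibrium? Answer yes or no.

no

Column best-responds to each possible Player 1 move:
- T → Column plays C (best of 0, 4, 0); Player 1 gets 7.
- M → Column plays L (best of 6, 2, 5); Player 1 gets 11.
- B → Column plays C (best of 2, 4, 0); Player 1 gets 0.
Player 1's induced payoffs are 7, 11, 0, so Player 1 commits to M. Subgame-perfect outcome: (M, L) with payoffs (11, 6).
For the simultaneous game, intersect best replies.
Player 1's best replies: L→B; C→T; R→B.
Column's best replies: T→C; M→L; B→C.
The unique mutual best reply is (T, C), giving (7, 4).
Sequential outcome (M, L) differs from the Nash profile (T, C).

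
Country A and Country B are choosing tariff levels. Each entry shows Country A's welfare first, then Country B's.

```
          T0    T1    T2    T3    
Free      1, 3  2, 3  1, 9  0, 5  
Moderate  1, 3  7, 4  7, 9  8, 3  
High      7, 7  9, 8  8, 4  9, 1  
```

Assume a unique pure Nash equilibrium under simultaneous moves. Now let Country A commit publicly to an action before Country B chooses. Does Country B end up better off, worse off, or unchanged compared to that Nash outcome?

Country B best-responds to each possible Country A move:
- Free → Country B plays T2 (best of 3, 3, 9, 5); Country A gets 1.
- Moderate → Country B plays T2 (best of 3, 4, 9, 3); Country A gets 7.
- High → Country B plays T1 (best of 7, 8, 4, 1); Country A gets 9.
Among 1, 7, 9, the best is 9 at High. Subgame-perfect outcome: (High, T1) with payoffs (9, 8).
Now find the simultaneous Nash equilibrium.
Country A's best replies: T0→High; T1→High; T2→High; T3→High.
Country B's best replies: Free→T2; Moderate→T2; High→T1.
Only (High, T1) has each player best-responding; Nash payoffs (9, 8).
Country B earns 8 sequentially versus 8 at the Nash outcome: unchanged.

unchanged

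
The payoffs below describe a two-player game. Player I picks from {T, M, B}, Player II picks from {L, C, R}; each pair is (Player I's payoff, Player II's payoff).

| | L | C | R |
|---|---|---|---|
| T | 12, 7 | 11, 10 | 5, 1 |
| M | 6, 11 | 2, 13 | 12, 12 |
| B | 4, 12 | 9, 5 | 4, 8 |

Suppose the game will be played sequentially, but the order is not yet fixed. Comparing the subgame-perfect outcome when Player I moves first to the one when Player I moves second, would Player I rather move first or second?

If Player I leads: Player II's best replies are T→C, M→C, B→L; Player I's induced payoffs 11, 2, 4; outcome (T, C), payoffs (11, 10).
If Player II leads: Player I's best replies are L→T, C→T, R→M; Player II's induced payoffs 7, 10, 12; outcome (M, R), payoffs (12, 12).
Player I gets 11 moving first and 12 moving second, so Player I prefers to move second.

second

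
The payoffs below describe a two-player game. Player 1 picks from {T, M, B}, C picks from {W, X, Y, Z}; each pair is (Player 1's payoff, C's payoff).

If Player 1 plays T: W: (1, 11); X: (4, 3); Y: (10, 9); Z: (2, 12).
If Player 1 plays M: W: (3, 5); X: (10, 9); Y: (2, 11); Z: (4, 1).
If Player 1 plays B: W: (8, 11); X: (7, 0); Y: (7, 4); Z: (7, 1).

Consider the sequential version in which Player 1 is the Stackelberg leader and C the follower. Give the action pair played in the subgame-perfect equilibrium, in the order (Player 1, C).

C best-responds to each possible Player 1 move:
- T → C plays Z (best of 11, 3, 9, 12); Player 1 gets 2.
- M → C plays Y (best of 5, 9, 11, 1); Player 1 gets 2.
- B → C plays W (best of 11, 0, 4, 1); Player 1 gets 8.
Maximizing over 2, 2, 8, Player 1 chooses B. Subgame-perfect outcome: (B, W) with payoffs (8, 11).

(B, W)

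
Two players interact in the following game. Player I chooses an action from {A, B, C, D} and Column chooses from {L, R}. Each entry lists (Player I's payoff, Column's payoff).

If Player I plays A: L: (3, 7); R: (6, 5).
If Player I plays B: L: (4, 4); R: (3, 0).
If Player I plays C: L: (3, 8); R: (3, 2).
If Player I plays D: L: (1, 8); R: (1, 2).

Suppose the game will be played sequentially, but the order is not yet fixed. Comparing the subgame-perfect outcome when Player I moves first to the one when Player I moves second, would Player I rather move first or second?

second

If Player I leads: Column's best replies are A→L, B→L, C→L, D→L; Player I's induced payoffs 3, 4, 3, 1; outcome (B, L), payoffs (4, 4).
If Column leads: Player I's best replies are L→B, R→A; Column's induced payoffs 4, 5; outcome (A, R), payoffs (6, 5).
Player I gets 4 moving first and 6 moving second, so Player I prefers to move second.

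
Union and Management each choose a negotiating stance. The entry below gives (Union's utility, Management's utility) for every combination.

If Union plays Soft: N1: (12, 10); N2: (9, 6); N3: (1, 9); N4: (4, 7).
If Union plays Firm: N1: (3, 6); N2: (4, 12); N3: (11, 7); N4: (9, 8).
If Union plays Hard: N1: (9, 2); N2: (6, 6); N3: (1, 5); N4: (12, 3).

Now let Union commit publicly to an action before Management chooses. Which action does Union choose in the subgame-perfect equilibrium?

Management best-responds to each possible Union move:
- Soft → Management plays N1 (best of 10, 6, 9, 7); Union gets 12.
- Firm → Management plays N2 (best of 6, 12, 7, 8); Union gets 4.
- Hard → Management plays N2 (best of 2, 6, 5, 3); Union gets 6.
Among 12, 4, 6, the best is 12 at Soft. Subgame-perfect outcome: (Soft, N1) with payoffs (12, 10).

Soft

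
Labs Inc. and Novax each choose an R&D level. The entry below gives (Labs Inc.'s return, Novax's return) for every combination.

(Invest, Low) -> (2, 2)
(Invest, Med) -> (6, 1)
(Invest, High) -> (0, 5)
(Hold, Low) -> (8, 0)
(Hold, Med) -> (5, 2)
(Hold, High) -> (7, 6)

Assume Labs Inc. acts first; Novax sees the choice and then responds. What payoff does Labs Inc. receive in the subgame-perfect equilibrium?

Backward induction with Labs Inc. moving first.
- Invest: BR = High, leader payoff 0.
- Hold: BR = High, leader payoff 7.
Among 0, 7, the best is 7 at Hold. Subgame-perfect outcome: (Hold, High) with payoffs (7, 6).

7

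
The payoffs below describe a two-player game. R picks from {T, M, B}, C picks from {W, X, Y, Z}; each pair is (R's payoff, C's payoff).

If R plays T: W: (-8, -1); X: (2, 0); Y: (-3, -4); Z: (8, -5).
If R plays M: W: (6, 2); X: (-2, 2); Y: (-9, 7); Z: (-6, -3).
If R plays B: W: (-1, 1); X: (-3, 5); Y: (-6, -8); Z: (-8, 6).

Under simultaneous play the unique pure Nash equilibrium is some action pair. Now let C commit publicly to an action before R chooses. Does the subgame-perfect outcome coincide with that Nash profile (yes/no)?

R best-responds to each possible C move:
- W: R compares -8, 6, -1 and picks M; C would get 2.
- X: R compares 2, -2, -3 and picks T; C would get 0.
- Y: R compares -3, -9, -6 and picks T; C would get -4.
- Z: R compares 8, -6, -8 and picks T; C would get -5.
Among 2, 0, -4, -5, the best is 2 at W. Subgame-perfect outcome: (M, W) with payoffs (6, 2).
Under simultaneous play:
R's best replies: W→M; X→T; Y→T; Z→T.
C's best replies: T→X; M→Y; B→Z.
The unique mutual best reply is (T, X), giving (2, 0).
Sequential outcome (M, W) differs from the Nash profile (T, X).

no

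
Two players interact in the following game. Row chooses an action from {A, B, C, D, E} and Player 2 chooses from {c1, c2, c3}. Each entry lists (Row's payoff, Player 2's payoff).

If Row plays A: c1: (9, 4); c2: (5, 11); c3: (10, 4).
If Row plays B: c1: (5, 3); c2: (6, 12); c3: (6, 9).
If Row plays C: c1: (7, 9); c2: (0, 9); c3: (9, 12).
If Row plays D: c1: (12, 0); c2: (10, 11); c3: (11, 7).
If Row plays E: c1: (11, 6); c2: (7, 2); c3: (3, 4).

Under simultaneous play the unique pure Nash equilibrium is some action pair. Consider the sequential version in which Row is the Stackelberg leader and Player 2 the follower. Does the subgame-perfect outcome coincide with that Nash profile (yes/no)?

Solve by backward induction (Row leads).
- A → Player 2 plays c2 (best of 4, 11, 4); Row gets 5.
- B → Player 2 plays c2 (best of 3, 12, 9); Row gets 6.
- C → Player 2 plays c3 (best of 9, 9, 12); Row gets 9.
- D → Player 2 plays c2 (best of 0, 11, 7); Row gets 10.
- E → Player 2 plays c1 (best of 6, 2, 4); Row gets 11.
Maximizing over 5, 6, 9, 10, 11, Row chooses E. Subgame-perfect outcome: (E, c1) with payoffs (11, 6).
Now find the simultaneous Nash equilibrium.
Row's best replies: c1→D; c2→D; c3→D.
Player 2's best replies: A→c2; B→c2; C→c3; D→c2; E→c1.
Only (D, c2) has each player best-responding; Nash payoffs (10, 11).
Sequential outcome (E, c1) differs from the Nash profile (D, c2).

no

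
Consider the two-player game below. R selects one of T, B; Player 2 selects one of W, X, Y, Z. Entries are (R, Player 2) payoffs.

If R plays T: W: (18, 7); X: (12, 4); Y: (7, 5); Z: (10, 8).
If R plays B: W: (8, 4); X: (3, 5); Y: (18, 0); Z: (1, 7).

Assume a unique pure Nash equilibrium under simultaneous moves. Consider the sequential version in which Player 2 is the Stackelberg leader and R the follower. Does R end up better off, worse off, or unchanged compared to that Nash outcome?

unchanged

Work backward from R's decision.
- W → R plays T (best of 18, 8); Player 2 gets 7.
- X → R plays T (best of 12, 3); Player 2 gets 4.
- Y → R plays B (best of 7, 18); Player 2 gets 0.
- Z → R plays T (best of 10, 1); Player 2 gets 8.
Among 7, 4, 0, 8, the best is 8 at Z. Subgame-perfect outcome: (T, Z) with payoffs (10, 8).
Now find the simultaneous Nash equilibrium.
R's best replies: W→T; X→T; Y→B; Z→T.
Player 2's best replies: T→Z; B→Z.
Only (T, Z) has each player best-responding; Nash payoffs (10, 8).
R earns 10 sequentially versus 10 at the Nash outcome: unchanged.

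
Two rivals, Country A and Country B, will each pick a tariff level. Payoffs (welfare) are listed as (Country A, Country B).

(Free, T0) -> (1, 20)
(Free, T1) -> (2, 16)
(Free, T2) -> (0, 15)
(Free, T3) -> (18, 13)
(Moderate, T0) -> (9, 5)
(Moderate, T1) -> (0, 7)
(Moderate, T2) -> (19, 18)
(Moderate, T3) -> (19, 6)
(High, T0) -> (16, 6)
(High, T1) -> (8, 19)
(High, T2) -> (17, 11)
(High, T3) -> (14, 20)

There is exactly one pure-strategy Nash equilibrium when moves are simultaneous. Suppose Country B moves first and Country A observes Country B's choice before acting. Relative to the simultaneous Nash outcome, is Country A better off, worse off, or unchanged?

Backward induction with Country B moving first.
- T0: Country A compares 1, 9, 16 and picks High; Country B would get 6.
- T1: Country A compares 2, 0, 8 and picks High; Country B would get 19.
- T2: Country A compares 0, 19, 17 and picks Moderate; Country B would get 18.
- T3: Country A compares 18, 19, 14 and picks Moderate; Country B would get 6.
Among 6, 19, 18, 6, the best is 19 at T1. Subgame-perfect outcome: (High, T1) with payoffs (8, 19).
Now find the simultaneous Nash equilibrium.
Country A's best replies: T0→High; T1→High; T2→Moderate; T3→Moderate.
Country B's best replies: Free→T0; Moderate→T2; High→T3.
Only (Moderate, T2) has each player best-responding; Nash payoffs (19, 18).
Country A earns 8 sequentially versus 19 at the Nash outcome: worse off.

worse off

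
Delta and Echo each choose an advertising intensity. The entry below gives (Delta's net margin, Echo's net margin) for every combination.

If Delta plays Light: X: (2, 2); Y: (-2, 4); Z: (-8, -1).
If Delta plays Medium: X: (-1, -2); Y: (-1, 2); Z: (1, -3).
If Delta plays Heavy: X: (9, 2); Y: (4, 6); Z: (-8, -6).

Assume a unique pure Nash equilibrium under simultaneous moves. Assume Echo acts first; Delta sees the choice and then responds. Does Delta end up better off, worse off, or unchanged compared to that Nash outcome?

unchanged

Work backward from Delta's decision.
- X: BR = Heavy, leader payoff 2.
- Y: BR = Heavy, leader payoff 6.
- Z: BR = Medium, leader payoff -3.
Echo's induced payoffs are 2, 6, -3, so Echo commits to Y. Subgame-perfect outcome: (Heavy, Y) with payoffs (4, 6).
Now find the simultaneous Nash equilibrium.
Delta's best replies: X→Heavy; Y→Heavy; Z→Medium.
Echo's best replies: Light→Y; Medium→Y; Heavy→Y.
The unique mutual best reply is (Heavy, Y), giving (4, 6).
Delta earns 4 sequentially versus 4 at the Nash outcome: unchanged.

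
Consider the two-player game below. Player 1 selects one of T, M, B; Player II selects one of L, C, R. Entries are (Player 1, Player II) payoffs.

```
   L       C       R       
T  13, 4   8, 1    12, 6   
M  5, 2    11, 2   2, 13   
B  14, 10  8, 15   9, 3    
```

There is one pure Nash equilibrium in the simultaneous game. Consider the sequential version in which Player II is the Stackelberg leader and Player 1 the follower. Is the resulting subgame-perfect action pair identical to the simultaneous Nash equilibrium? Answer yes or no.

Solve by backward induction (Player II leads).
- L: Player 1 compares 13, 5, 14 and picks B; Player II would get 10.
- C: Player 1 compares 8, 11, 8 and picks M; Player II would get 2.
- R: Player 1 compares 12, 2, 9 and picks T; Player II would get 6.
Among 10, 2, 6, the best is 10 at L. Subgame-perfect outcome: (B, L) with payoffs (14, 10).
For the simultaneous game, intersect best replies.
Player 1's best replies: L→B; C→M; R→T.
Player II's best replies: T→R; M→R; B→C.
The unique mutual best reply is (T, R), giving (12, 6).
Sequential outcome (B, L) differs from the Nash profile (T, R).

no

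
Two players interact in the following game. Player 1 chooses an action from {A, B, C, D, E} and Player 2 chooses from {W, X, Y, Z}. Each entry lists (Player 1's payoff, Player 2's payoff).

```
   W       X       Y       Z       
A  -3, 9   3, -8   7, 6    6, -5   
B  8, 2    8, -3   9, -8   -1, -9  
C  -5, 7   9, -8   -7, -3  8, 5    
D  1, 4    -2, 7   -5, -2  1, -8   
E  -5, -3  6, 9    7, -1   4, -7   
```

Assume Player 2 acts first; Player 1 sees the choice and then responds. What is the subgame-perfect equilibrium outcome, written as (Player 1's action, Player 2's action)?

(C, Z)

Player 1 best-responds to each possible Player 2 move:
- W: Player 1 compares -3, 8, -5, 1, -5 and picks B; Player 2 would get 2.
- X: Player 1 compares 3, 8, 9, -2, 6 and picks C; Player 2 would get -8.
- Y: Player 1 compares 7, 9, -7, -5, 7 and picks B; Player 2 would get -8.
- Z: Player 1 compares 6, -1, 8, 1, 4 and picks C; Player 2 would get 5.
Maximizing over 2, -8, -8, 5, Player 2 chooses Z. Subgame-perfect outcome: (C, Z) with payoffs (8, 5).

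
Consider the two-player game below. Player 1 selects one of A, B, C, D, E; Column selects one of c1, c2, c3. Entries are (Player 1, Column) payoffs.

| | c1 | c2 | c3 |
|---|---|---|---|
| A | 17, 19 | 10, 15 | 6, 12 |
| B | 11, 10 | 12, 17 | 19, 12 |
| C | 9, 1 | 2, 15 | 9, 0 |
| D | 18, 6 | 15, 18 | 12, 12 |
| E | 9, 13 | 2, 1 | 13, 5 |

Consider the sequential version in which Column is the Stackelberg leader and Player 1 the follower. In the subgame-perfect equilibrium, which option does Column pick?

Player 1 best-responds to each possible Column move:
- c1 → Player 1 plays D (best of 17, 11, 9, 18, 9); Column gets 6.
- c2 → Player 1 plays D (best of 10, 12, 2, 15, 2); Column gets 18.
- c3 → Player 1 plays B (best of 6, 19, 9, 12, 13); Column gets 12.
Column's induced payoffs are 6, 18, 12, so Column commits to c2. Subgame-perfect outcome: (D, c2) with payoffs (15, 18).

c2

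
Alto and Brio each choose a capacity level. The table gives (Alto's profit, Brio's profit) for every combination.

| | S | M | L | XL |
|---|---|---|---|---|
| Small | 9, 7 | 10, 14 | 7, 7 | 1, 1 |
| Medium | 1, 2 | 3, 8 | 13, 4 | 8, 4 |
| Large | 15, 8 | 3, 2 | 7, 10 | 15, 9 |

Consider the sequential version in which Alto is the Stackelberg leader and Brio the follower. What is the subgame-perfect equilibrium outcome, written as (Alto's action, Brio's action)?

Backward induction with Alto moving first.
- Small → Brio plays M (best of 7, 14, 7, 1); Alto gets 10.
- Medium → Brio plays M (best of 2, 8, 4, 4); Alto gets 3.
- Large → Brio plays L (best of 8, 2, 10, 9); Alto gets 7.
Alto's induced payoffs are 10, 3, 7, so Alto commits to Small. Subgame-perfect outcome: (Small, M) with payoffs (10, 14).

(Small, M)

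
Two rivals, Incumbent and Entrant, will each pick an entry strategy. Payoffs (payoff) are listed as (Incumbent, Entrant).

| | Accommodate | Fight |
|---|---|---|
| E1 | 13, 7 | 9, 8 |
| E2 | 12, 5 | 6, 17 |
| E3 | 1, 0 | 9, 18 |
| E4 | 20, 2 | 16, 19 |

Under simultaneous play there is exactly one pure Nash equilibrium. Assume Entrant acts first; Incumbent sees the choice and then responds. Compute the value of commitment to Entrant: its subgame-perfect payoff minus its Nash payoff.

Work backward from Incumbent's decision.
- Accommodate: Incumbent compares 13, 12, 1, 20 and picks E4; Entrant would get 2.
- Fight: Incumbent compares 9, 6, 9, 16 and picks E4; Entrant would get 19.
Maximizing over 2, 19, Entrant chooses Fight. Subgame-perfect outcome: (E4, Fight) with payoffs (16, 19).
For the simultaneous game, intersect best replies.
Incumbent's best replies: Accommodate→E4; Fight→E4.
Entrant's best replies: E1→Fight; E2→Fight; E3→Fight; E4→Fight.
Only (E4, Fight) has each player best-responding; Nash payoffs (16, 19).
Entrant's commitment gain: 19 − 19 = 0.

0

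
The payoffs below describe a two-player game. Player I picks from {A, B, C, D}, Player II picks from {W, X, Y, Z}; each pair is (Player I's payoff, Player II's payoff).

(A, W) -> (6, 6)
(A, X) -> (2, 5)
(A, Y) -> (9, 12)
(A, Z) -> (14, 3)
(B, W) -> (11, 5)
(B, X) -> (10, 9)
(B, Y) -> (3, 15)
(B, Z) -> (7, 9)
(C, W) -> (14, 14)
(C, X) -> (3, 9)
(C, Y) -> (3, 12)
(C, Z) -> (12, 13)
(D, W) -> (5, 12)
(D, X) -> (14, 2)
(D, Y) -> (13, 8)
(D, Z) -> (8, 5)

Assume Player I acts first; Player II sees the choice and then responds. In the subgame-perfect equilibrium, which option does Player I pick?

Solve by backward induction (Player I leads).
- A: BR = Y, leader payoff 9.
- B: BR = Y, leader payoff 3.
- C: BR = W, leader payoff 14.
- D: BR = W, leader payoff 5.
Maximizing over 9, 3, 14, 5, Player I chooses C. Subgame-perfect outcome: (C, W) with payoffs (14, 14).

C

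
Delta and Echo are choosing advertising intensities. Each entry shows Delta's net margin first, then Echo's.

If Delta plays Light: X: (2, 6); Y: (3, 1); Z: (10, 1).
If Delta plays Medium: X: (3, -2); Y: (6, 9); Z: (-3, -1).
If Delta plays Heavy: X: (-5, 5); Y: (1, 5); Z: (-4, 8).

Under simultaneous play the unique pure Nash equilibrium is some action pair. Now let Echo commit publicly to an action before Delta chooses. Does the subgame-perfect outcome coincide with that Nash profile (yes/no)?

Work backward from Delta's decision.
- X: Delta compares 2, 3, -5 and picks Medium; Echo would get -2.
- Y: Delta compares 3, 6, 1 and picks Medium; Echo would get 9.
- Z: Delta compares 10, -3, -4 and picks Light; Echo would get 1.
Echo's induced payoffs are -2, 9, 1, so Echo commits to Y. Subgame-perfect outcome: (Medium, Y) with payoffs (6, 9).
Now find the simultaneous Nash equilibrium.
Delta's best replies: X→Medium; Y→Medium; Z→Light.
Echo's best replies: Light→X; Medium→Y; Heavy→Z.
Only (Medium, Y) has each player best-responding; Nash payoffs (6, 9).
Sequential outcome (Medium, Y) coincides with the Nash profile (Medium, Y).

yes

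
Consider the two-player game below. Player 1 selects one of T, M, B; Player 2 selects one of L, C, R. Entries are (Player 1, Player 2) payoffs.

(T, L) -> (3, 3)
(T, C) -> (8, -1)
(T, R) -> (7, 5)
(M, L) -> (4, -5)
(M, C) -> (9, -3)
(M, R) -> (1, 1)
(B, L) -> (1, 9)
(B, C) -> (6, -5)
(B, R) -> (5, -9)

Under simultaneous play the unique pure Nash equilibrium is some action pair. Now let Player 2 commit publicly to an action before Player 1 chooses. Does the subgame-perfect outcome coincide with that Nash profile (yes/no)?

yes

Player 1 best-responds to each possible Player 2 move:
- L → Player 1 plays M (best of 3, 4, 1); Player 2 gets -5.
- C → Player 1 plays M (best of 8, 9, 6); Player 2 gets -3.
- R → Player 1 plays T (best of 7, 1, 5); Player 2 gets 5.
Maximizing over -5, -3, 5, Player 2 chooses R. Subgame-perfect outcome: (T, R) with payoffs (7, 5).
Now find the simultaneous Nash equilibrium.
Player 1's best replies: L→M; C→M; R→T.
Player 2's best replies: T→R; M→R; B→L.
Only (T, R) has each player best-responding; Nash payoffs (7, 5).
Sequential outcome (T, R) coincides with the Nash profile (T, R).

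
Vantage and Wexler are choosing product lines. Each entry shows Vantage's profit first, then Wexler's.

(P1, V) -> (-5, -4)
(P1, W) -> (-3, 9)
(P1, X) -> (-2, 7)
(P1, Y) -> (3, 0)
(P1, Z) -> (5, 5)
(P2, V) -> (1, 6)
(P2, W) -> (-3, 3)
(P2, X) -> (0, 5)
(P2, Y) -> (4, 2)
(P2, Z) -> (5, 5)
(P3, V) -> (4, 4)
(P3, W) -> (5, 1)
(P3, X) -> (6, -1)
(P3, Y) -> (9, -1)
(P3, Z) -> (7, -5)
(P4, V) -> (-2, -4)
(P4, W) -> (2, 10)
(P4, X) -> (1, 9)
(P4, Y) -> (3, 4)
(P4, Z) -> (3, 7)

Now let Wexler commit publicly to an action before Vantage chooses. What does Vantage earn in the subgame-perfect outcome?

Vantage best-responds to each possible Wexler move:
- V: BR = P3, leader payoff 4.
- W: BR = P3, leader payoff 1.
- X: BR = P3, leader payoff -1.
- Y: BR = P3, leader payoff -1.
- Z: BR = P3, leader payoff -5.
Maximizing over 4, 1, -1, -1, -5, Wexler chooses V. Subgame-perfect outcome: (P3, V) with payoffs (4, 4).

4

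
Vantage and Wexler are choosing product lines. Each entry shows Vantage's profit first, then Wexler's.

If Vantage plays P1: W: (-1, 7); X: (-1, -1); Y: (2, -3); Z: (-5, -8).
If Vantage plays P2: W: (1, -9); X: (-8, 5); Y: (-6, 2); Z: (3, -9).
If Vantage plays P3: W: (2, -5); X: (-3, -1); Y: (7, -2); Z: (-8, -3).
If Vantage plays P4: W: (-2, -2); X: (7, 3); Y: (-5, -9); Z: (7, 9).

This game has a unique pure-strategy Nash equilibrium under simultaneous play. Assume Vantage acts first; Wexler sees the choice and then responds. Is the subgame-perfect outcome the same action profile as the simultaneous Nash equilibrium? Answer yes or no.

yes

Backward induction with Vantage moving first.
- P1: Wexler compares 7, -1, -3, -8 and picks W; Vantage would get -1.
- P2: Wexler compares -9, 5, 2, -9 and picks X; Vantage would get -8.
- P3: Wexler compares -5, -1, -2, -3 and picks X; Vantage would get -3.
- P4: Wexler compares -2, 3, -9, 9 and picks Z; Vantage would get 7.
Maximizing over -1, -8, -3, 7, Vantage chooses P4. Subgame-perfect outcome: (P4, Z) with payoffs (7, 9).
Under simultaneous play:
Vantage's best replies: W→P3; X→P4; Y→P3; Z→P4.
Wexler's best replies: P1→W; P2→X; P3→X; P4→Z.
Only (P4, Z) has each player best-responding; Nash payoffs (7, 9).
Sequential outcome (P4, Z) coincides with the Nash profile (P4, Z).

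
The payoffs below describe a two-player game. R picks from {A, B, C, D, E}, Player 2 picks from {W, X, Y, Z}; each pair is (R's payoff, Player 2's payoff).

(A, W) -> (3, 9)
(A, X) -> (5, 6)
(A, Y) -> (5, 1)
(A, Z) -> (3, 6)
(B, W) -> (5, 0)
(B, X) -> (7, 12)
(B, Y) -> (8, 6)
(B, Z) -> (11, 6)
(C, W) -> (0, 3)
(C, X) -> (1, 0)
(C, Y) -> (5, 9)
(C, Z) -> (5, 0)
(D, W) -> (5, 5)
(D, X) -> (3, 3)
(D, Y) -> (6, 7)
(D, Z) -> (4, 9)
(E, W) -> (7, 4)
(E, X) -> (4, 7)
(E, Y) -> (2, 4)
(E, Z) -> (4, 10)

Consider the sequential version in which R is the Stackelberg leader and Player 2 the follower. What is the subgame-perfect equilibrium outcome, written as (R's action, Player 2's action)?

(B, X)

Backward induction with R moving first.
- A: BR = W, leader payoff 3.
- B: BR = X, leader payoff 7.
- C: BR = Y, leader payoff 5.
- D: BR = Z, leader payoff 4.
- E: BR = Z, leader payoff 4.
R's induced payoffs are 3, 7, 5, 4, 4, so R commits to B. Subgame-perfect outcome: (B, X) with payoffs (7, 12).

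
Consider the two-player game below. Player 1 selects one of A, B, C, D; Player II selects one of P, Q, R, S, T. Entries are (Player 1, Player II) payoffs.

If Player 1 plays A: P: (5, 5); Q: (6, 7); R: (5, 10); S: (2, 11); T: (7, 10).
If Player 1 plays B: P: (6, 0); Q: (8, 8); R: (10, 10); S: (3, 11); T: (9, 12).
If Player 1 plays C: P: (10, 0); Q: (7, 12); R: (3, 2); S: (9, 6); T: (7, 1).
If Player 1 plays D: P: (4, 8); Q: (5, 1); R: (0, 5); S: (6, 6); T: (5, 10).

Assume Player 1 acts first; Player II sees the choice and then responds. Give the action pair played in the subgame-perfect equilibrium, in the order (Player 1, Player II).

(B, T)

Player II best-responds to each possible Player 1 move:
- A → Player II plays S (best of 5, 7, 10, 11, 10); Player 1 gets 2.
- B → Player II plays T (best of 0, 8, 10, 11, 12); Player 1 gets 9.
- C → Player II plays Q (best of 0, 12, 2, 6, 1); Player 1 gets 7.
- D → Player II plays T (best of 8, 1, 5, 6, 10); Player 1 gets 5.
Maximizing over 2, 9, 7, 5, Player 1 chooses B. Subgame-perfect outcome: (B, T) with payoffs (9, 12).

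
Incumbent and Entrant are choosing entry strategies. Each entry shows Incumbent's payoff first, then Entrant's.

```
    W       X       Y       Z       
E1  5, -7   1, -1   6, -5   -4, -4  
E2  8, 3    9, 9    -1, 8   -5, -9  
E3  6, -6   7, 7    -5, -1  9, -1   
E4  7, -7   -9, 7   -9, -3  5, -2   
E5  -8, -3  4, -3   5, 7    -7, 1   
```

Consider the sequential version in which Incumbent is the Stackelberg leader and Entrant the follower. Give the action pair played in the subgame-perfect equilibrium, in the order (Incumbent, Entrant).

Work backward from Entrant's decision.
- E1: Entrant compares -7, -1, -5, -4 and picks X; Incumbent would get 1.
- E2: Entrant compares 3, 9, 8, -9 and picks X; Incumbent would get 9.
- E3: Entrant compares -6, 7, -1, -1 and picks X; Incumbent would get 7.
- E4: Entrant compares -7, 7, -3, -2 and picks X; Incumbent would get -9.
- E5: Entrant compares -3, -3, 7, 1 and picks Y; Incumbent would get 5.
Among 1, 9, 7, -9, 5, the best is 9 at E2. Subgame-perfect outcome: (E2, X) with payoffs (9, 9).

(E2, X)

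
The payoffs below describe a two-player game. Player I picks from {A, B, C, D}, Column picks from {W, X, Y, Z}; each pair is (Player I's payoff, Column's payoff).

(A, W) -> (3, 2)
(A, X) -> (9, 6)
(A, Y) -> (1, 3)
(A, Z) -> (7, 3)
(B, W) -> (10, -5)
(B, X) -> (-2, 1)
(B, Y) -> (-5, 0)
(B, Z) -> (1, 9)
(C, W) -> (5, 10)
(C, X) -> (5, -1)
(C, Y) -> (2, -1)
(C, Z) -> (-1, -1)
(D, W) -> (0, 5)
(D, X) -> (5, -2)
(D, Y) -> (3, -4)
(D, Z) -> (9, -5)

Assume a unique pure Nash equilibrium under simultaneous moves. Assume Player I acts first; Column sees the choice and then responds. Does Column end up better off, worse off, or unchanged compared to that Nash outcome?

Solve by backward induction (Player I leads).
- A: BR = X, leader payoff 9.
- B: BR = Z, leader payoff 1.
- C: BR = W, leader payoff 5.
- D: BR = W, leader payoff 0.
Maximizing over 9, 1, 5, 0, Player I chooses A. Subgame-perfect outcome: (A, X) with payoffs (9, 6).
Now find the simultaneous Nash equilibrium.
Player I's best replies: W→B; X→A; Y→D; Z→D.
Column's best replies: A→X; B→Z; C→W; D→W.
The unique mutual best reply is (A, X), giving (9, 6).
Column earns 6 sequentially versus 6 at the Nash outcome: unchanged.

unchanged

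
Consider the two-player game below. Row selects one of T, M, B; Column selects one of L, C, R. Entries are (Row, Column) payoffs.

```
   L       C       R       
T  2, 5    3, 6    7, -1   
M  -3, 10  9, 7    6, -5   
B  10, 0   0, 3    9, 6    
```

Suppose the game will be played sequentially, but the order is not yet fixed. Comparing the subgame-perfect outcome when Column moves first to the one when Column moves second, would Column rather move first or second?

first

If Row leads: Column's best replies are T→C, M→L, B→R; Row's induced payoffs 3, -3, 9; outcome (B, R), payoffs (9, 6).
If Column leads: Row's best replies are L→B, C→M, R→B; Column's induced payoffs 0, 7, 6; outcome (M, C), payoffs (9, 7).
Column gets 7 moving first and 6 moving second, so Column prefers to move first.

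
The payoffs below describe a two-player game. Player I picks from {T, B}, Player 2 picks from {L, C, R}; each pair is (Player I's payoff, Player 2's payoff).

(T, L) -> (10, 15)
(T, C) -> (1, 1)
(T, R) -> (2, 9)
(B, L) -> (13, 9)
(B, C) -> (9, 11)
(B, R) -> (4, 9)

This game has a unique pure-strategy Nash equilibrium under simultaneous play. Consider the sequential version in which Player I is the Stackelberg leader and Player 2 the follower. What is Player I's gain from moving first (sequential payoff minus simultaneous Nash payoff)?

Solve by backward induction (Player I leads).
- T: BR = L, leader payoff 10.
- B: BR = C, leader payoff 9.
Among 10, 9, the best is 10 at T. Subgame-perfect outcome: (T, L) with payoffs (10, 15).
For the simultaneous game, intersect best replies.
Player I's best replies: L→B; C→B; R→B.
Player 2's best replies: T→L; B→C.
The unique mutual best reply is (B, C), giving (9, 11).
Player I's commitment gain: 10 − 9 = 1.

1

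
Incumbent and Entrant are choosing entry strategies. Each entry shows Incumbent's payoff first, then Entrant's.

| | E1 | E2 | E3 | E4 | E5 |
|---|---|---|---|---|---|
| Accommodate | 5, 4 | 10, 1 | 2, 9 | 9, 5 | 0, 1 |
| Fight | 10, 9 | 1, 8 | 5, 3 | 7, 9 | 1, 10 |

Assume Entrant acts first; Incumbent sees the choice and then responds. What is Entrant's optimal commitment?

Work backward from Incumbent's decision.
- E1: Incumbent compares 5, 10 and picks Fight; Entrant would get 9.
- E2: Incumbent compares 10, 1 and picks Accommodate; Entrant would get 1.
- E3: Incumbent compares 2, 5 and picks Fight; Entrant would get 3.
- E4: Incumbent compares 9, 7 and picks Accommodate; Entrant would get 5.
- E5: Incumbent compares 0, 1 and picks Fight; Entrant would get 10.
Maximizing over 9, 1, 3, 5, 10, Entrant chooses E5. Subgame-perfect outcome: (Fight, E5) with payoffs (1, 10).

E5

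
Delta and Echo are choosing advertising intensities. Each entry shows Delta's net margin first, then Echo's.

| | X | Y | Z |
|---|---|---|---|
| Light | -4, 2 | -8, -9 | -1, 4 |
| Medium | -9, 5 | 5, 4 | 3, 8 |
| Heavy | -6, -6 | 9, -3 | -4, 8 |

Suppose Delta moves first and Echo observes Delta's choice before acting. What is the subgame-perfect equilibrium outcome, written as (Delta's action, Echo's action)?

Echo best-responds to each possible Delta move:
- Light: Echo compares 2, -9, 4 and picks Z; Delta would get -1.
- Medium: Echo compares 5, 4, 8 and picks Z; Delta would get 3.
- Heavy: Echo compares -6, -3, 8 and picks Z; Delta would get -4.
Maximizing over -1, 3, -4, Delta chooses Medium. Subgame-perfect outcome: (Medium, Z) with payoffs (3, 8).

(Medium, Z)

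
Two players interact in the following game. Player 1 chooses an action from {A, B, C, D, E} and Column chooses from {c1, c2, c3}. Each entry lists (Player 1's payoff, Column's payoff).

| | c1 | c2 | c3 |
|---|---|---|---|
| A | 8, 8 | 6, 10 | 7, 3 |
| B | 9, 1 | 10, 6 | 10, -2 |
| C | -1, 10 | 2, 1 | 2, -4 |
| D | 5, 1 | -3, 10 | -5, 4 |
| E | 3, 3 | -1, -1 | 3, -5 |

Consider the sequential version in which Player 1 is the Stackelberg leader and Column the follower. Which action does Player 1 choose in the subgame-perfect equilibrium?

Column best-responds to each possible Player 1 move:
- A → Column plays c2 (best of 8, 10, 3); Player 1 gets 6.
- B → Column plays c2 (best of 1, 6, -2); Player 1 gets 10.
- C → Column plays c1 (best of 10, 1, -4); Player 1 gets -1.
- D → Column plays c2 (best of 1, 10, 4); Player 1 gets -3.
- E → Column plays c1 (best of 3, -1, -5); Player 1 gets 3.
Among 6, 10, -1, -3, 3, the best is 10 at B. Subgame-perfect outcome: (B, c2) with payoffs (10, 6).

B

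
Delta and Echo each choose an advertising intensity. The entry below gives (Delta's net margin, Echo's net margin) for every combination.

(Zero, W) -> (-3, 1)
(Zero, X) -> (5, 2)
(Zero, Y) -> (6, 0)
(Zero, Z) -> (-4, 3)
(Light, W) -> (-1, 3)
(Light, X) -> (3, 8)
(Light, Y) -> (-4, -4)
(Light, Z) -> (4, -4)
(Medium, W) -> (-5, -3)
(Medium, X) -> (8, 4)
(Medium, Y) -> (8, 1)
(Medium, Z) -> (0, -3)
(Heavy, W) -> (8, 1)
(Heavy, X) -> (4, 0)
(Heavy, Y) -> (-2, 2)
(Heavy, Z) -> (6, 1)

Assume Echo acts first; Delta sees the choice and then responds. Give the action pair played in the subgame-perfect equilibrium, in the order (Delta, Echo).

Backward induction with Echo moving first.
- W → Delta plays Heavy (best of -3, -1, -5, 8); Echo gets 1.
- X → Delta plays Medium (best of 5, 3, 8, 4); Echo gets 4.
- Y → Delta plays Medium (best of 6, -4, 8, -2); Echo gets 1.
- Z → Delta plays Heavy (best of -4, 4, 0, 6); Echo gets 1.
Echo's induced payoffs are 1, 4, 1, 1, so Echo commits to X. Subgame-perfect outcome: (Medium, X) with payoffs (8, 4).

(Medium, X)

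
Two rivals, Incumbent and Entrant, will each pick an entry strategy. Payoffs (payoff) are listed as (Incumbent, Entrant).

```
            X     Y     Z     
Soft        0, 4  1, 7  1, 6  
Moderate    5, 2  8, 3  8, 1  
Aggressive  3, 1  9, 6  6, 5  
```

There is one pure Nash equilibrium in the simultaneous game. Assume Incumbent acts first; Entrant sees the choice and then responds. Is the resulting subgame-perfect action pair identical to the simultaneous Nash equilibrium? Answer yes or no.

yes

Backward induction with Incumbent moving first.
- Soft: Entrant compares 4, 7, 6 and picks Y; Incumbent would get 1.
- Moderate: Entrant compares 2, 3, 1 and picks Y; Incumbent would get 8.
- Aggressive: Entrant compares 1, 6, 5 and picks Y; Incumbent would get 9.
Among 1, 8, 9, the best is 9 at Aggressive. Subgame-perfect outcome: (Aggressive, Y) with payoffs (9, 6).
Now find the simultaneous Nash equilibrium.
Incumbent's best replies: X→Moderate; Y→Aggressive; Z→Moderate.
Entrant's best replies: Soft→Y; Moderate→Y; Aggressive→Y.
The unique mutual best reply is (Aggressive, Y), giving (9, 6).
Sequential outcome (Aggressive, Y) coincides with the Nash profile (Aggressive, Y).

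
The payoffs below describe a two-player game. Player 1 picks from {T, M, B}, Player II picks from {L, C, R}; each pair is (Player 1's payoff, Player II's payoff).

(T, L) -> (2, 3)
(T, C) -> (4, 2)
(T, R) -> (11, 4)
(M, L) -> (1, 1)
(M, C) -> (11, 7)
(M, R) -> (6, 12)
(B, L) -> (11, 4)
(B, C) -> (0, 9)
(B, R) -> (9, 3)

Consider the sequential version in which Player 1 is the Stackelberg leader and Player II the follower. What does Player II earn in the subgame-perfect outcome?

Work backward from Player II's decision.
- T: BR = R, leader payoff 11.
- M: BR = R, leader payoff 6.
- B: BR = C, leader payoff 0.
Player 1's induced payoffs are 11, 6, 0, so Player 1 commits to T. Subgame-perfect outcome: (T, R) with payoffs (11, 4).

4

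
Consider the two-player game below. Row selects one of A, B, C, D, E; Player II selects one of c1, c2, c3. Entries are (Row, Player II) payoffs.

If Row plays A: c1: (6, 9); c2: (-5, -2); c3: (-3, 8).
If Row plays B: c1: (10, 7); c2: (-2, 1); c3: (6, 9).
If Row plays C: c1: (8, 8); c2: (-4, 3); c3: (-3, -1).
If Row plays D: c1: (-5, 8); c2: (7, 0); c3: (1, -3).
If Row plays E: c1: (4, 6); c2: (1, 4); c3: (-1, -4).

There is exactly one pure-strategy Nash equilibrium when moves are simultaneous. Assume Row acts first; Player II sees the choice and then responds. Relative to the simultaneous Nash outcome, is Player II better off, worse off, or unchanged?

Solve by backward induction (Row leads).
- A: Player II compares 9, -2, 8 and picks c1; Row would get 6.
- B: Player II compares 7, 1, 9 and picks c3; Row would get 6.
- C: Player II compares 8, 3, -1 and picks c1; Row would get 8.
- D: Player II compares 8, 0, -3 and picks c1; Row would get -5.
- E: Player II compares 6, 4, -4 and picks c1; Row would get 4.
Maximizing over 6, 6, 8, -5, 4, Row chooses C. Subgame-perfect outcome: (C, c1) with payoffs (8, 8).
Now find the simultaneous Nash equilibrium.
Row's best replies: c1→B; c2→D; c3→B.
Player II's best replies: A→c1; B→c3; C→c1; D→c1; E→c1.
The unique mutual best reply is (B, c3), giving (6, 9).
Player II earns 8 sequentially versus 9 at the Nash outcome: worse off.

worse off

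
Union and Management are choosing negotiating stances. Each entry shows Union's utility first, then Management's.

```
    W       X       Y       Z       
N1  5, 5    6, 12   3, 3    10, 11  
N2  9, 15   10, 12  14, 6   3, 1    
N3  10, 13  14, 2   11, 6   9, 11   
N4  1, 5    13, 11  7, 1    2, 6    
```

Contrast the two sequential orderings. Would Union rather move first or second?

If Union leads: Management's best replies are N1→X, N2→W, N3→W, N4→X; Union's induced payoffs 6, 9, 10, 13; outcome (N4, X), payoffs (13, 11).
If Management leads: Union's best replies are W→N3, X→N3, Y→N2, Z→N1; Management's induced payoffs 13, 2, 6, 11; outcome (N3, W), payoffs (10, 13).
Union gets 13 moving first and 10 moving second, so Union prefers to move first.

first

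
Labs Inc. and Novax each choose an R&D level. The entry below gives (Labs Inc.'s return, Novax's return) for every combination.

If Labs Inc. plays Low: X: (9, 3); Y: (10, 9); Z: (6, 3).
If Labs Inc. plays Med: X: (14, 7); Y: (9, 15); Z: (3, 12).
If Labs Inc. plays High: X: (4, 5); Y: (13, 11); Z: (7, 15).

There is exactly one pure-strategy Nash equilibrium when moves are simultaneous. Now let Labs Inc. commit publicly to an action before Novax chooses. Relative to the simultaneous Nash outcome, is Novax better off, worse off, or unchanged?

worse off

Novax best-responds to each possible Labs Inc. move:
- Low: BR = Y, leader payoff 10.
- Med: BR = Y, leader payoff 9.
- High: BR = Z, leader payoff 7.
Maximizing over 10, 9, 7, Labs Inc. chooses Low. Subgame-perfect outcome: (Low, Y) with payoffs (10, 9).
Now find the simultaneous Nash equilibrium.
Labs Inc.'s best replies: X→Med; Y→High; Z→High.
Novax's best replies: Low→Y; Med→Y; High→Z.
Only (High, Z) has each player best-responding; Nash payoffs (7, 15).
Novax earns 9 sequentially versus 15 at the Nash outcome: worse off.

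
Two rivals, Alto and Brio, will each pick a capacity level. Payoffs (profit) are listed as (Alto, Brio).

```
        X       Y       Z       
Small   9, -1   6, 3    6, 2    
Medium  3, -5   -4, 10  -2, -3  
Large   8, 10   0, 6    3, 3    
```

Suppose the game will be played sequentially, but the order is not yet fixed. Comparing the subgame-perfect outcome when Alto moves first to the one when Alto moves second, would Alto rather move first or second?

first

If Alto leads: Brio's best replies are Small→Y, Medium→Y, Large→X; Alto's induced payoffs 6, -4, 8; outcome (Large, X), payoffs (8, 10).
If Brio leads: Alto's best replies are X→Small, Y→Small, Z→Small; Brio's induced payoffs -1, 3, 2; outcome (Small, Y), payoffs (6, 3).
Alto gets 8 moving first and 6 moving second, so Alto prefers to move first.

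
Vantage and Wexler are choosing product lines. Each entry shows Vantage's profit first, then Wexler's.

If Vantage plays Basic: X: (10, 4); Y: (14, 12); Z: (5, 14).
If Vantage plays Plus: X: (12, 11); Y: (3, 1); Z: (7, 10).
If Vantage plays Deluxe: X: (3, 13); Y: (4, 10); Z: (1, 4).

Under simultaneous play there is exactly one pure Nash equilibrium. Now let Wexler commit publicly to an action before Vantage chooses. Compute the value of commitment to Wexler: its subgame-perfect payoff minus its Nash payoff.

Backward induction with Wexler moving first.
- X → Vantage plays Plus (best of 10, 12, 3); Wexler gets 11.
- Y → Vantage plays Basic (best of 14, 3, 4); Wexler gets 12.
- Z → Vantage plays Plus (best of 5, 7, 1); Wexler gets 10.
Among 11, 12, 10, the best is 12 at Y. Subgame-perfect outcome: (Basic, Y) with payoffs (14, 12).
Now find the simultaneous Nash equilibrium.
Vantage's best replies: X→Plus; Y→Basic; Z→Plus.
Wexler's best replies: Basic→Z; Plus→X; Deluxe→X.
Only (Plus, X) has each player best-responding; Nash payoffs (12, 11).
Wexler's commitment gain: 12 − 11 = 1.

1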